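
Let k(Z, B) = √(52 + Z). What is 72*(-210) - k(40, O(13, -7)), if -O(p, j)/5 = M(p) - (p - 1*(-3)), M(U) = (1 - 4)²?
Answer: -15120 - 2*√23 ≈ -15130.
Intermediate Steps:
M(U) = 9 (M(U) = (-3)² = 9)
O(p, j) = -30 + 5*p (O(p, j) = -5*(9 - (p - 1*(-3))) = -5*(9 - (p + 3)) = -5*(9 - (3 + p)) = -5*(9 + (-3 - p)) = -5*(6 - p) = -30 + 5*p)
72*(-210) - k(40, O(13, -7)) = 72*(-210) - √(52 + 40) = -15120 - √92 = -15120 - 2*√23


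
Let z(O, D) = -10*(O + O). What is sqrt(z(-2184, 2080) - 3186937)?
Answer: I*sqrt(3143257) ≈ 1772.9*I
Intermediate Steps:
z(O, D) = -20*O
sqrt(z(-2184, 2080) - 3186937) = sqrt(-20*(-2184) - 3186937) = sqrt(43680 - 3186937) = sqrt(-3143257) = I*sqrt(3143257)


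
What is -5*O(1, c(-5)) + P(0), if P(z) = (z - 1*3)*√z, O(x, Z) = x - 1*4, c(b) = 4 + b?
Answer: 15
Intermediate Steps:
O(x, Z) = -4 + x (O(x, Z) = x - 4 = -4 + x)
P(z) = √z*(-3 + z) (P(z) = (z - 3)*√z = (-3 + z)*√z = √z*(-3 + z))
-5*O(1, c(-5)) + P(0) = -5*(-4 + 1) + √0*(-3 + 0) = -5*(-3) + 0*(-3) = 15 + 0 = 15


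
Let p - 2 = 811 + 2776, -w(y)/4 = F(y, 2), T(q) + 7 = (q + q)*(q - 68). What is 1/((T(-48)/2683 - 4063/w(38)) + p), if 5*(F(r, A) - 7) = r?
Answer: 783436/2869506617 ≈ 0.00027302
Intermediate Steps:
F(r, A) = 7 + r/5
T(q) = -7 + 2*q*(-68 + q) (T(q) = -7 + (q + q)*(q - 68) = -7 + (2*q)*(-68 + q) = -7 + 2*q*(-68 + q))
w(y) = -28 - 4*y/5 (w(y) = -4*(7 + y/5) = -28 - 4*y/5)
p = 3589 (p = 2 + (811 + 2776) = 2 + 3587 = 3589)
1/((T(-48)/2683 - 4063/w(38)) + p) = 1/(((-7 - 136*(-48) + 2*(-48)**2)/2683 - 4063/(-28 - 4/5*38)) + 3589) = 1/(((-7 + 6528 + 2*2304)*(1/2683) - 4063/(-28 - 152/5)) + 3589) = 1/(((-7 + 6528 + 4608)*(1/2683) - 4063/(-292/5)) + 3589) = 1/((11129*(1/2683) - 4063*(-5/292)) + 3589) = 1/((11129/2683 + 20315/292) + 3589) = 1/(57754813/783436 + 3589) = 1/(2869506617/783436) = 783436/2869506617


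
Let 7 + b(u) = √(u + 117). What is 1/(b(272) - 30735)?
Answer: -30742/945070175 - √389/945070175 ≈ -3.2550e-5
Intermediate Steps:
b(u) = -7 + √(117 + u) (b(u) = -7 + √(u + 117) = -7 + √(117 + u))
1/(b(272) - 30735) = 1/((-7 + √(117 + 272)) - 30735) = 1/((-7 + √389) - 30735) = 1/(-30742 + √389)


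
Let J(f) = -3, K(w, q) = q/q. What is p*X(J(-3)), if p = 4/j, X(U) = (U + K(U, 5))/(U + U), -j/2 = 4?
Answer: -⅙ ≈ -0.16667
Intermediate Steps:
j = -8 (j = -2*4 = -8)
K(w, q) = 1
X(U) = (1 + U)/(2*U) (X(U) = (U + 1)/(U + U) = (1 + U)/((2*U)) = (1 + U)*(1/(2*U)) = (1 + U)/(2*U))
p = -½ (p = 4/(-8) = 4*(-⅛) = -½ ≈ -0.50000)
p*X(J(-3)) = -(1 - 3)/(4*(-3)) = -(-1)*(-2)/(4*3) = -½*⅓ = -⅙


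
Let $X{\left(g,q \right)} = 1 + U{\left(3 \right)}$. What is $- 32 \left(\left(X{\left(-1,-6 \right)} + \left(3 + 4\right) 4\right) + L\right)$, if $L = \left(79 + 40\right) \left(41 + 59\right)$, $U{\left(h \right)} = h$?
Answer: $-381824$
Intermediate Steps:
$L = 11900$ ($L = 119 \cdot 100 = 11900$)
$X{\left(g,q \right)} = 4$ ($X{\left(g,q \right)} = 1 + 3 = 4$)
$- 32 \left(\left(X{\left(-1,-6 \right)} + \left(3 + 4\right) 4\right) + L\right) = - 32 \left(\left(4 + \left(3 + 4\right) 4\right) + 11900\right) = - 32 \left(\left(4 + 7 \cdot 4\right) + 11900\right) = - 32 \left(\left(4 + 28\right) + 11900\right) = - 32 \left(32 + 11900\right) = \left(-32\right) 11932 = -381824$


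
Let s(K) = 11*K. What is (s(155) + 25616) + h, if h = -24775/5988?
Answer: 163573373/5988 ≈ 27317.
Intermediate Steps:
h = -24775/5988 (h = -24775*1/5988 = -24775/5988 ≈ -4.1374)
(s(155) + 25616) + h = (11*155 + 25616) - 24775/5988 = (1705 + 25616) - 24775/5988 = 27321 - 24775/5988 = 163573373/5988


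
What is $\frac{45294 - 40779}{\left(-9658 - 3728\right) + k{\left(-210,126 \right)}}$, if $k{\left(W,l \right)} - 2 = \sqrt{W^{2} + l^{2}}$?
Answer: $- \frac{30831}{91363} - \frac{387 \sqrt{34}}{365452} \approx -0.34363$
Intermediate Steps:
$k{\left(W,l \right)} = 2 + \sqrt{W^{2} + l^{2}}$
$\frac{45294 - 40779}{\left(-9658 - 3728\right) + k{\left(-210,126 \right)}} = \frac{45294 - 40779}{\left(-9658 - 3728\right) + \left(2 + \sqrt{\left(-210\right)^{2} + 126^{2}}\right)} = \frac{4515}{-13386 + \left(2 + \sqrt{44100 + 15876}\right)} = \frac{4515}{-13386 + \left(2 + \sqrt{59976}\right)} = \frac{4515}{-13386 + \left(2 + 42 \sqrt{34}\right)} = \frac{4515}{-13384 + 42 \sqrt{34}}$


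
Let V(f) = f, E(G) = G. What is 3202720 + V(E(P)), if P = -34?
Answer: 3202686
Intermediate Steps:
3202720 + V(E(P)) = 3202720 - 34 = 3202686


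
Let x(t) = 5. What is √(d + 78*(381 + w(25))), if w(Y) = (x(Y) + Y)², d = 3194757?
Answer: 45*√1627 ≈ 1815.1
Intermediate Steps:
w(Y) = (5 + Y)²
√(d + 78*(381 + w(25))) = √(3194757 + 78*(381 + (5 + 25)²)) = √(3194757 + 78*(381 + 30²)) = √(3194757 + 78*(381 + 900)) = √(3194757 + 78*1281) = √(3194757 + 99918) = √3294675 = 45*√1627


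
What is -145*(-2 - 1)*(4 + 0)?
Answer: 1740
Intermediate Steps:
-145*(-2 - 1)*(4 + 0) = -(-435)*4 = -145*(-12) = 1740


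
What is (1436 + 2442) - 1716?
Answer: 2162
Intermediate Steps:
(1436 + 2442) - 1716 = 3878 - 1716 = 2162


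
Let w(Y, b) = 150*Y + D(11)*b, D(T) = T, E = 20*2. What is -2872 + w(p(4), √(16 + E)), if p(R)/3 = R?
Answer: -1072 + 22*√14 ≈ -989.68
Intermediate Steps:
E = 40
p(R) = 3*R
w(Y, b) = 11*b + 150*Y (w(Y, b) = 150*Y + 11*b = 11*b + 150*Y)
-2872 + w(p(4), √(16 + E)) = -2872 + (11*√(16 + 40) + 150*(3*4)) = -2872 + (11*√56 + 150*12) = -2872 + (11*(2*√14) + 1800) = -2872 + (22*√14 + 1800) = -2872 + (1800 + 22*√14) = -1072 + 22*√14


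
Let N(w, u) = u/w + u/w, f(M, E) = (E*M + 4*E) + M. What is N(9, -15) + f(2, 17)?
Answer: 302/3 ≈ 100.67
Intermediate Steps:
f(M, E) = M + 4*E + E*M (f(M, E) = (4*E + E*M) + M = M + 4*E + E*M)
N(w, u) = 2*u/w
N(9, -15) + f(2, 17) = 2*(-15)/9 + (2 + 4*17 + 17*2) = 2*(-15)*(⅑) + (2 + 68 + 34) = -10/3 + 104 = 302/3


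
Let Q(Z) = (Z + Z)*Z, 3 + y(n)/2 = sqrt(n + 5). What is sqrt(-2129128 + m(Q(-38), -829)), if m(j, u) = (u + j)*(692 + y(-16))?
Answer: sqrt(-716654 + 4118*I*sqrt(11)) ≈ 8.066 + 846.59*I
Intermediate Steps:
y(n) = -6 + 2*sqrt(5 + n) (y(n) = -6 + 2*sqrt(n + 5) = -6 + 2*sqrt(5 + n))
Q(Z) = 2*Z**2 (Q(Z) = (2*Z)*Z = 2*Z**2)
m(j, u) = (686 + 2*I*sqrt(11))*(j + u) (m(j, u) = (u + j)*(692 + (-6 + 2*sqrt(5 - 16))) = (j + u)*(692 + (-6 + 2*sqrt(-11))) = (j + u)*(692 + (-6 + 2*(I*sqrt(11)))) = (j + u)*(692 + (-6 + 2*I*sqrt(11))) = (j + u)*(686 + 2*I*sqrt(11)) = (686 + 2*I*sqrt(11))*(j + u))
sqrt(-2129128 + m(Q(-38), -829)) = sqrt(-2129128 + (686*(2*(-38)**2) + 686*(-829) + 2*I*(2*(-38)**2)*sqrt(11) + 2*I*(-829)*sqrt(11))) = sqrt(-2129128 + (686*(2*1444) - 568694 + 2*I*(2*1444)*sqrt(11) - 1658*I*sqrt(11))) = sqrt(-2129128 + (686*2888 - 568694 + 2*I*2888*sqrt(11) - 1658*I*sqrt(11))) = sqrt(-2129128 + (1981168 - 568694 + 5776*I*sqrt(11) - 1658*I*sqrt(11))) = sqrt(-2129128 + (1412474 + 4118*I*sqrt(11))) = sqrt(-716654 + 4118*I*sqrt(11))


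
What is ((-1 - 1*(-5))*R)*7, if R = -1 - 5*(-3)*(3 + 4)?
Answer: 2912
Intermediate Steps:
R = 104 (R = -1 - (-15)*7 = -1 - 1*(-105) = -1 + 105 = 104)
((-1 - 1*(-5))*R)*7 = ((-1 - 1*(-5))*104)*7 = ((-1 + 5)*104)*7 = (4*104)*7 = 416*7 = 2912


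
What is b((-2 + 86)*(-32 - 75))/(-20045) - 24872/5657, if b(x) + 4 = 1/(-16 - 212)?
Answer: -113666341879/25853960820 ≈ -4.3965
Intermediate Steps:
b(x) = -913/228 (b(x) = -4 + 1/(-16 - 212) = -4 + 1/(-228) = -4 - 1/228 = -913/228)
b((-2 + 86)*(-32 - 75))/(-20045) - 24872/5657 = -913/228/(-20045) - 24872/5657 = -913/228*(-1/20045) - 24872*1/5657 = 913/4570260 - 24872/5657 = -113666341879/25853960820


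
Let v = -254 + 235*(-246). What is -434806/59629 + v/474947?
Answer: -209972103538/28320614663 ≈ -7.4141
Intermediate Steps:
v = -58064 (v = -254 - 57810 = -58064)
-434806/59629 + v/474947 = -434806/59629 - 58064/474947 = -209972103538/28320614663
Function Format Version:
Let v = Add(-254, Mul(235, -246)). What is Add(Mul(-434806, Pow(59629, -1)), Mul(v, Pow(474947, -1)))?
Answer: Rational(-209972103538, 28320614663) ≈ -7.4141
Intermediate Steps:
v = -58064 (v = Add(-254, -57810) = -58064)
Add(Mul(-434806, Pow(59629, -1)), Mul(v, Pow(474947, -1))) = Add(Mul(-434806, Pow(59629, -1)), Mul(-58064, Pow(474947, -1))) = Add(Mul(-434806, Rational(1, 59629)), Mul(-58064, Rational(1, 474947))) = Add(Rational(-434806, 59629), Rational(-58064, 474947)) = Rational(-209972103538, 28320614663)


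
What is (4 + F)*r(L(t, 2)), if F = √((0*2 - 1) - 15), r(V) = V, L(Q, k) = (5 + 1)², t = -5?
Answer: 144 + 144*I ≈ 144.0 + 144.0*I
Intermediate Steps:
L(Q, k) = 36 (L(Q, k) = 6² = 36)
F = 4*I (F = √((0 - 1) - 15) = √(-1 - 15) = √(-16) = 4*I ≈ 4.0*I)
(4 + F)*r(L(t, 2)) = (4 + 4*I)*36 = 144 + 144*I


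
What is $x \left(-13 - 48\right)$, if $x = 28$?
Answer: $-1708$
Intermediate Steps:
$x \left(-13 - 48\right) = 28 \left(-13 - 48\right) = 28 \left(-61\right) = -1708$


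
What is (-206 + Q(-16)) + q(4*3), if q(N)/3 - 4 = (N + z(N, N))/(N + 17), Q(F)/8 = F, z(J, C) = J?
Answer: -9266/29 ≈ -319.52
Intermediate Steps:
Q(F) = 8*F
q(N) = 12 + 6*N/(17 + N) (q(N) = 12 + 3*((N + N)/(N + 17)) = 12 + 3*((2*N)/(17 + N)) = 12 + 3*(2*N/(17 + N)) = 12 + 6*N/(17 + N))
(-206 + Q(-16)) + q(4*3) = (-206 + 8*(-16)) + 6*(34 + 3*(4*3))/(17 + 4*3) = (-206 - 128) + 6*(34 + 3*12)/(17 + 12) = -334 + 6*(34 + 36)/29 = -334 + 6*(1/29)*70 = -334 + 420/29 = -9266/29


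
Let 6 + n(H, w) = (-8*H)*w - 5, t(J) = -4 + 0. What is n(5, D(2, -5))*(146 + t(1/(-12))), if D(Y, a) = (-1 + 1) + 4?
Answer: -24282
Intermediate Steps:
D(Y, a) = 4 (D(Y, a) = 0 + 4 = 4)
t(J) = -4
n(H, w) = -11 - 8*H*w (n(H, w) = -6 + ((-8*H)*w - 5) = -6 + (-8*H*w - 5) = -6 + (-5 - 8*H*w) = -11 - 8*H*w)
n(5, D(2, -5))*(146 + t(1/(-12))) = (-11 - 8*5*4)*(146 - 4) = (-11 - 160)*142 = -171*142 = -24282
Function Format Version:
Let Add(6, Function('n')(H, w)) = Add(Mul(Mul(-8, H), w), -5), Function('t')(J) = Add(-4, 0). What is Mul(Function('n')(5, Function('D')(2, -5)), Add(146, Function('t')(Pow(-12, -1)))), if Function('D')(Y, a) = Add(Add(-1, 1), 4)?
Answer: -24282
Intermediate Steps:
Function('D')(Y, a) = 4 (Function('D')(Y, a) = Add(0, 4) = 4)
Function('t')(J) = -4
Function('n')(H, w) = Add(-11, Mul(-8, H, w)) (Function('n')(H, w) = Add(-6, Add(Mul(Mul(-8, H), w), -5)) = Add(-6, Add(Mul(-8, H, w), -5)) = Add(-6, Add(-5, Mul(-8, H, w))) = Add(-11, Mul(-8, H, w)))
Mul(Function('n')(5, Function('D')(2, -5)), Add(146, Function('t')(Pow(-12, -1)))) = Mul(Add(-11, Mul(-8, 5, 4)), Add(146, -4)) = Mul(Add(-11, -160), 142) = Mul(-171, 142) = -24282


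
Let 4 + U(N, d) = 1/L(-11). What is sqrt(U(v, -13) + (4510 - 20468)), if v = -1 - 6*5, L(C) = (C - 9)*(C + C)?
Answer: I*sqrt(772560690)/220 ≈ 126.34*I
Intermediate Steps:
L(C) = 2*C*(-9 + C) (L(C) = (-9 + C)*(2*C) = 2*C*(-9 + C))
v = -31 (v = -1 - 30 = -31)
U(N, d) = -1759/440 (U(N, d) = -4 + 1/(2*(-11)*(-9 - 11)) = -4 + 1/(2*(-11)*(-20)) = -4 + 1/440 = -1759/440)
sqrt(U(v, -13) + (4510 - 20468)) = sqrt(-1759/440 + (4510 - 20468)) = sqrt(-1759/440 - 15958) = sqrt(-7023279/440) = I*sqrt(772560690)/220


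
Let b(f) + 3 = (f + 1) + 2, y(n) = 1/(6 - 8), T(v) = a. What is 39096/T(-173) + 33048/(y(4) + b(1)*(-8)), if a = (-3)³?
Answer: -5336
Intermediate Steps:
a = -27
T(v) = -27
y(n) = -½ (y(n) = 1/(-2) = -½)
b(f) = f (b(f) = -3 + ((f + 1) + 2) = -3 + ((1 + f) + 2) = -3 + (3 + f) = f)
39096/T(-173) + 33048/(y(4) + b(1)*(-8)) = 39096/(-27) + 33048/(-½ + 1*(-8)) = 39096*(-1/27) + 33048/(-½ - 8) = -1448 + 33048/(-17/2) = -1448 + 33048*(-2/17) = -1448 - 3888 = -5336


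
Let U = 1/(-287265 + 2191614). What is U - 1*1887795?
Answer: -3595020520454/1904349 ≈ -1.8878e+6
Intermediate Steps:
U = 1/1904349 ≈ 5.2511e-7
U - 1*1887795 = 1/1904349 - 1*1887795 = 1/1904349 - 1887795 = -3595020520454/1904349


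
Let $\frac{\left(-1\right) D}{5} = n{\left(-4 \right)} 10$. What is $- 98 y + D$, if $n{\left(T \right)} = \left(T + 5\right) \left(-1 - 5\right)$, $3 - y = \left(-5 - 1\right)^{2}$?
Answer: $3534$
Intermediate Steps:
$y = -33$ ($y = 3 - \left(-5 - 1\right)^{2} = 3 - \left(-6\right)^{2} = 3 - 36 = -33$)
$n{\left(T \right)} = -30 - 6 T$ ($n{\left(T \right)} = \left(5 + T\right) \left(-6\right) = -30 - 6 T$)
$D = 300$ ($D = - 5 \left(-30 - -24\right) 10 = - 5 \left(-30 + 24\right) 10 = - 5 \left(\left(-6\right) 10\right) = \left(-5\right) \left(-60\right) = 300$)
$- 98 y + D = \left(-98\right) \left(-33\right) + 300 = 3234 + 300 = 3534$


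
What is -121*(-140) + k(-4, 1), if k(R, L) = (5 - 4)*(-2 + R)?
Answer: 16934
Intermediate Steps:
k(R, L) = -2 + R (k(R, L) = 1*(-2 + R) = -2 + R)
-121*(-140) + k(-4, 1) = -121*(-140) + (-2 - 4) = 16940 - 6 = 16934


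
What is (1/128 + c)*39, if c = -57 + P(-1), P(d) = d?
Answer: -289497/128 ≈ -2261.7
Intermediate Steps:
c = -58 (c = -57 - 1 = -58)
(1/128 + c)*39 = (1/128 - 58)*39 = -7423/128*39 = -289497/128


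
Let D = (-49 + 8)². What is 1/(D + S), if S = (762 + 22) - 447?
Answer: 1/2018 ≈ 0.00049554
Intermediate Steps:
S = 337 (S = 784 - 447 = 337)
D = 1681 (D = (-41)² = 1681)
1/(D + S) = 1/(1681 + 337) = 1/2018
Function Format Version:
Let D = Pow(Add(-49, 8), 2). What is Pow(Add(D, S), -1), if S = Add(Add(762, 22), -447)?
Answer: Rational(1, 2018) ≈ 0.00049554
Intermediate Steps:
S = 337 (S = Add(784, -447) = 337)
D = 1681 (D = Pow(-41, 2) = 1681)
Pow(Add(D, S), -1) = Pow(Add(1681, 337), -1) = Pow(2018, -1) = Rational(1, 2018)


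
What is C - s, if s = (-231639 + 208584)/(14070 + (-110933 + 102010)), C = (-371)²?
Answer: 708461282/5147 ≈ 1.3765e+5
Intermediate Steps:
C = 137641
s = -23055/5147 (s = -23055/(14070 - 8923) = -23055/5147 ≈ -4.4793)
C - s = 137641 - 1*(-23055/5147) = 137641 + 23055/5147 = 708461282/5147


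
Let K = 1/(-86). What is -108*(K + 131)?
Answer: -608310/43 ≈ -14147.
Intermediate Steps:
K = -1/86 ≈ -0.011628
-108*(K + 131) = -108*(-1/86 + 131) = -108*11265/86 = -608310/43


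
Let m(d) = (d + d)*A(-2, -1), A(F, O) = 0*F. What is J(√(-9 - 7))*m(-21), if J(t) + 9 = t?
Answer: 0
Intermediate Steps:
A(F, O) = 0
J(t) = -9 + t
m(d) = 0 (m(d) = (d + d)*0 = (2*d)*0 = 0)
J(√(-9 - 7))*m(-21) = (-9 + √(-9 - 7))*0 = (-9 + √(-16))*0 = (-9 + 4*I)*0 = 0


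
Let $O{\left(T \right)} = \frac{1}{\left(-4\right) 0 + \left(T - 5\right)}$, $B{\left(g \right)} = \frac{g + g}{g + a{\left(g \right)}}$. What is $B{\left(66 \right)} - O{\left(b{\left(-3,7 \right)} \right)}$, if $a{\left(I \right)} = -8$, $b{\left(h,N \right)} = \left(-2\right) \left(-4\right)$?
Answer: $\frac{169}{87} \approx 1.9425$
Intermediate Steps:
$b{\left(h,N \right)} = 8$
$B{\left(g \right)} = \frac{2 g}{-8 + g}$ ($B{\left(g \right)} = \frac{g + g}{g - 8} = \frac{2 g}{-8 + g}$)
$O{\left(T \right)} = \frac{1}{-5 + T}$ ($O{\left(T \right)} = \frac{1}{0 + \left(T - 5\right)} = \frac{1}{0 + \left(-5 + T\right)} = \frac{1}{-5 + T}$)
$B{\left(66 \right)} - O{\left(b{\left(-3,7 \right)} \right)} = 2 \cdot 66 \frac{1}{-8 + 66} - \frac{1}{-5 + 8} = 2 \cdot 66 \cdot \frac{1}{58} - \frac{1}{3} = \frac{66}{29} - \frac{1}{3} = \frac{169}{87}$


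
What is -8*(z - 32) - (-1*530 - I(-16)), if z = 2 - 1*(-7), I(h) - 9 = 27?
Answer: 750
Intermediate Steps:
I(h) = 36 (I(h) = 9 + 27 = 36)
z = 9 (z = 2 + 7 = 9)
-8*(z - 32) - (-1*530 - I(-16)) = -8*(9 - 32) - (-1*530 - 1*36) = -8*(-23) - (-530 - 36) = 184 - 1*(-566) = 184 + 566 = 750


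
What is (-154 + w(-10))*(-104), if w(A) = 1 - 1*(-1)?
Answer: 15808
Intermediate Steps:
w(A) = 2 (w(A) = 1 + 1 = 2)
(-154 + w(-10))*(-104) = (-154 + 2)*(-104) = -152*(-104) = 15808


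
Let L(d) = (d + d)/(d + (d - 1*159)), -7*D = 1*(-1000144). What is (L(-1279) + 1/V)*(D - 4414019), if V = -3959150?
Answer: -2117426383099309/526566950 ≈ -4.0212e+6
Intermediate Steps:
D = 1000144/7 (D = -(-1000144)/7 = -⅐*(-1000144) = 1000144/7 ≈ 1.4288e+5)
L(d) = 2*d/(-159 + 2*d) (L(d) = (2*d)/(d + (d - 159)) = (2*d)/(d + (-159 + d)) = (2*d)/(-159 + 2*d) = 2*d/(-159 + 2*d))
(L(-1279) + 1/V)*(D - 4414019) = (2*(-1279)/(-159 + 2*(-1279)) + 1/(-3959150))*(1000144/7 - 4414019) = (2*(-1279)/(-159 - 2558) - 1/3959150)*(-29897989/7) = (2*(-1279)/(-2717) - 1/3959150)*(-29897989/7) = (2*(-1279)*(-1/2717) - 1/3959150)*(-29897989/7) = (2558/2717 - 1/3959150)*(-29897989/7) = (779038691/827462350)*(-29897989/7) = -2117426383099309/526566950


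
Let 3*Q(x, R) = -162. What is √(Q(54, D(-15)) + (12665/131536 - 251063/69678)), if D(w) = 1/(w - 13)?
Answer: I*√171152022145717435/54554556 ≈ 7.5833*I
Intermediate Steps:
D(w) = 1/(-13 + w)
Q(x, R) = -54 (Q(x, R) = (⅓)*(-162) = -54)
√(Q(54, D(-15)) + (12665/131536 - 251063/69678)) = √(-54 + (12665/131536 - 251063/69678)) = √(-54 - 16070675449/4582582704) = √(-263530141465/4582582704) = I*√171152022145717435/54554556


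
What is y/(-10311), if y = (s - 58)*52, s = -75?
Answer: 988/1473 ≈ 0.67074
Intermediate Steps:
y = -6916 (y = (-75 - 58)*52 = -133*52 = -6916)
y/(-10311) = -6916/(-10311) = -6916*(-1/10311) = 988/1473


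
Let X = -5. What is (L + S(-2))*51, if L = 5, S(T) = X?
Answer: 0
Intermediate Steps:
S(T) = -5
(L + S(-2))*51 = (5 - 5)*51 = 0*51 = 0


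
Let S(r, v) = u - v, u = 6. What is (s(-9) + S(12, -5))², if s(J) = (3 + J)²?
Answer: 2209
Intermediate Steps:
S(r, v) = 6 - v
(s(-9) + S(12, -5))² = ((3 - 9)² + (6 - 1*(-5)))² = ((-6)² + (6 + 5))² = (36 + 11)² = 47² = 2209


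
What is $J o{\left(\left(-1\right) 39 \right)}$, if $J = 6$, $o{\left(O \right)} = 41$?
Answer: $246$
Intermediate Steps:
$J o{\left(\left(-1\right) 39 \right)} = 6 \cdot 41 = 246$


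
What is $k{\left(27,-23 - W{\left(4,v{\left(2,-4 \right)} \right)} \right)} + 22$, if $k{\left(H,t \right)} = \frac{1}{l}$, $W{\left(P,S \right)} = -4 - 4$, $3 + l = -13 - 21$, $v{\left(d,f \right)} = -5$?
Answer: $\frac{813}{37} \approx 21.973$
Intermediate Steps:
$l = -37$ ($l = -3 - 34 = -37$)
$W{\left(P,S \right)} = -8$ ($W{\left(P,S \right)} = -4 - 4 = -8$)
$k{\left(H,t \right)} = - \frac{1}{37}$ ($k{\left(H,t \right)} = \frac{1}{-37} = - \frac{1}{37}$)
$k{\left(27,-23 - W{\left(4,v{\left(2,-4 \right)} \right)} \right)} + 22 = - \frac{1}{37} + 22 = \frac{813}{37}$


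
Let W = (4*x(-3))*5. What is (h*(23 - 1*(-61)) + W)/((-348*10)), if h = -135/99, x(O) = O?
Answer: 16/319 ≈ 0.050157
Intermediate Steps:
W = -60 (W = (4*(-3))*5 = -12*5 = -60)
h = -15/11 (h = -135*1/99 = -15/11 ≈ -1.3636)
(h*(23 - 1*(-61)) + W)/((-348*10)) = (-15*(23 - 1*(-61))/11 - 60)/((-348*10)) = (-15*(23 + 61)/11 - 60)/(-3480) = (-15/11*84 - 60)*(-1/3480) = (-1260/11 - 60)*(-1/3480) = -1920/11*(-1/3480) = 16/319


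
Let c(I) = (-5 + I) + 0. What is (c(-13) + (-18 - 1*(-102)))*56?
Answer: 3696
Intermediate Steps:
c(I) = -5 + I
(c(-13) + (-18 - 1*(-102)))*56 = ((-5 - 13) + (-18 - 1*(-102)))*56 = (-18 + (-18 + 102))*56 = (-18 + 84)*56 = 66*56 = 3696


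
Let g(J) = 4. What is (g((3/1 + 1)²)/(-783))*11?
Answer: -44/783 ≈ -0.056194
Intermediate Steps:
(g((3/1 + 1)²)/(-783))*11 = (4/(-783))*11 = (4*(-1/783))*11 = -4/783*11 = -44/783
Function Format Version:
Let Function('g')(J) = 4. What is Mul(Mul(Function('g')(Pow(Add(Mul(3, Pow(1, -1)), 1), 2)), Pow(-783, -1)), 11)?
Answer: Rational(-44, 783) ≈ -0.056194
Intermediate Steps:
Mul(Mul(Function('g')(Pow(Add(Mul(3, Pow(1, -1)), 1), 2)), Pow(-783, -1)), 11) = Mul(Mul(4, Pow(-783, -1)), 11) = Mul(Mul(4, Rational(-1, 783)), 11) = Mul(Rational(-4, 783), 11) = Rational(-44, 783)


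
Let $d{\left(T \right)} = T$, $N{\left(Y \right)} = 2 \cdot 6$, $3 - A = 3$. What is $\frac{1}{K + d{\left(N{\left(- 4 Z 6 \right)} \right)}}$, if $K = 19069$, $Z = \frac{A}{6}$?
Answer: $\frac{1}{19081} \approx 5.2408 \cdot 10^{-5}$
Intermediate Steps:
$A = 0$ ($A = 3 - 3 = 0$)
$Z = 0$ ($Z = \frac{0}{6} = 0 \cdot \frac{1}{6} = 0$)
$N{\left(Y \right)} = 12$
$\frac{1}{K + d{\left(N{\left(- 4 Z 6 \right)} \right)}} = \frac{1}{19069 + 12} = \frac{1}{19081}$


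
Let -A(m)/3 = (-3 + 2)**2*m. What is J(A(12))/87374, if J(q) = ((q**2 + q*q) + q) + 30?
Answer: 1293/43687 ≈ 0.029597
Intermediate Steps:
A(m) = -3*m (A(m) = -3*(-3 + 2)**2*m = -3*(-1)**2*m = -3*m)
J(q) = 30 + q + 2*q**2 (J(q) = ((q**2 + q**2) + q) + 30 = (2*q**2 + q) + 30 = (q + 2*q**2) + 30 = 30 + q + 2*q**2)
J(A(12))/87374 = (30 - 3*12 + 2*(-3*12)**2)/87374 = (30 - 36 + 2*(-36)**2)*(1/87374) = (30 - 36 + 2*1296)*(1/87374) = (30 - 36 + 2592)*(1/87374) = 2586*(1/87374) = 1293/43687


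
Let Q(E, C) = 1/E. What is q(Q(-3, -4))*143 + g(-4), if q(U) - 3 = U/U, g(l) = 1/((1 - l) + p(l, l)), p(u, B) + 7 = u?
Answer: 3431/6 ≈ 571.83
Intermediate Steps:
p(u, B) = -7 + u
g(l) = -1/6 (g(l) = 1/((1 - l) + (-7 + l)) = 1/(-6) = -1/6)
q(U) = 4 (q(U) = 3 + U/U = 3 + 1 = 4)
q(Q(-3, -4))*143 + g(-4) = 4*143 - 1/6 = 572 - 1/6 = 3431/6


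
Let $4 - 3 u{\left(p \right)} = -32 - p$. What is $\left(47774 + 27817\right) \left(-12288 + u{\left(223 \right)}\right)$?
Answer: $-922336185$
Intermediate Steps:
$u{\left(p \right)} = 12 + \frac{p}{3}$ ($u{\left(p \right)} = \frac{4}{3} - \frac{-32 - p}{3} = \frac{4}{3} + \left(\frac{32}{3} + \frac{p}{3}\right) = 12 + \frac{p}{3}$)
$\left(47774 + 27817\right) \left(-12288 + u{\left(223 \right)}\right) = \left(47774 + 27817\right) \left(-12288 + \left(12 + \frac{1}{3} \cdot 223\right)\right) = 75591 \left(-12288 + \left(12 + \frac{223}{3}\right)\right) = 75591 \left(-12288 + \frac{259}{3}\right) = 75591 \left(- \frac{36605}{3}\right) = -922336185$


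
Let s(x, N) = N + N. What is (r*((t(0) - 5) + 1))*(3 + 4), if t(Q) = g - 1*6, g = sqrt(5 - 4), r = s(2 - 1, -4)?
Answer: 504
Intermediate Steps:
s(x, N) = 2*N
r = -8 (r = 2*(-4) = -8)
g = 1 (g = sqrt(1) = 1)
t(Q) = -5 (t(Q) = 1 - 1*6 = 1 - 6 = -5)
(r*((t(0) - 5) + 1))*(3 + 4) = (-8*((-5 - 5) + 1))*(3 + 4) = -8*(-10 + 1)*7 = -8*(-9)*7 = 72*7 = 504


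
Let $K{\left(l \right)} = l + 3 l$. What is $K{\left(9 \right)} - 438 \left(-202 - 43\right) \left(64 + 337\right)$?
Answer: $43031346$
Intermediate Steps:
$K{\left(l \right)} = 4 l$
$K{\left(9 \right)} - 438 \left(-202 - 43\right) \left(64 + 337\right) = 4 \cdot 9 - 438 \left(-202 - 43\right) \left(64 + 337\right) = 36 - 438 \left(\left(-245\right) 401\right) = 36 - -43031310 = 36 + 43031310 = 43031346$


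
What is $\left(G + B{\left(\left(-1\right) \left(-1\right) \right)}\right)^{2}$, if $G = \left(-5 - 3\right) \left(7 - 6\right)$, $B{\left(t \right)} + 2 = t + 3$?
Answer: $36$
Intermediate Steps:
$B{\left(t \right)} = 1 + t$ ($B{\left(t \right)} = -2 + \left(t + 3\right) = -2 + \left(3 + t\right) = 1 + t$)
$G = -8$ ($G = \left(-8\right) 1 = -8$)
$\left(G + B{\left(\left(-1\right) \left(-1\right) \right)}\right)^{2} = \left(-8 + \left(1 - -1\right)\right)^{2} = \left(-8 + \left(1 + 1\right)\right)^{2} = \left(-8 + 2\right)^{2} = \left(-6\right)^{2} = 36$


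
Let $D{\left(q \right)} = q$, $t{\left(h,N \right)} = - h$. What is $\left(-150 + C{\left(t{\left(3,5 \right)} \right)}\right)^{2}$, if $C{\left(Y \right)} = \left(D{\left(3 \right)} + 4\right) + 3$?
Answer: $19600$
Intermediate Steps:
$C{\left(Y \right)} = 10$ ($C{\left(Y \right)} = \left(3 + 4\right) + 3 = 7 + 3 = 10$)
$\left(-150 + C{\left(t{\left(3,5 \right)} \right)}\right)^{2} = \left(-150 + 10\right)^{2} = \left(-140\right)^{2} = 19600$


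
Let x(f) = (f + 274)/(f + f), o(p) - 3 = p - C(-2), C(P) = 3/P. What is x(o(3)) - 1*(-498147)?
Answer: 14944973/30 ≈ 4.9817e+5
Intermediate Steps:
o(p) = 9/2 + p (o(p) = 3 + (p - 3/(-2)) = 3 + (p - 3*(-1)/2) = 3 + (p - 1*(-3/2)) = 3 + (p + 3/2) = 3 + (3/2 + p) = 9/2 + p)
x(f) = (274 + f)/(2*f) (x(f) = (274 + f)/((2*f)) = (274 + f)*(1/(2*f)) = (274 + f)/(2*f))
x(o(3)) - 1*(-498147) = (274 + (9/2 + 3))/(2*(9/2 + 3)) - 1*(-498147) = (274 + 15/2)/(2*(15/2)) + 498147 = (½)*(2/15)*(563/2) + 498147 = 563/30 + 498147 = 14944973/30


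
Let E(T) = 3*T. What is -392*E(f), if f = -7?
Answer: 8232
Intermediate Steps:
-392*E(f) = -1176*(-7) = -392*(-21) = 8232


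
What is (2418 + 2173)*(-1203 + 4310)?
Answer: 14264237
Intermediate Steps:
(2418 + 2173)*(-1203 + 4310) = 4591*3107 = 14264237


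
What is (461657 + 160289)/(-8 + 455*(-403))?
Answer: -621946/183373 ≈ -3.3917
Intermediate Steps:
(461657 + 160289)/(-8 + 455*(-403)) = 621946/(-8 - 183365) = 621946/(-183373) = 621946*(-1/183373) = -621946/183373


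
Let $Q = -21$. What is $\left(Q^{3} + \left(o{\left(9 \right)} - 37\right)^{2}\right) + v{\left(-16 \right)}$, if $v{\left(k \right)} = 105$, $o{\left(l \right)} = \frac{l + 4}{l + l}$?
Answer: $- \frac{2540135}{324} \approx -7839.9$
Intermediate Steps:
$o{\left(l \right)} = \frac{4 + l}{2 l}$
$\left(Q^{3} + \left(o{\left(9 \right)} - 37\right)^{2}\right) + v{\left(-16 \right)} = \left(\left(-21\right)^{3} + \left(\frac{4 + 9}{2 \cdot 9} - 37\right)^{2}\right) + 105 = \left(-9261 + \left(\frac{1}{2} \cdot \frac{1}{9} \cdot 13 - 37\right)^{2}\right) + 105 = \left(-9261 + \left(\frac{13}{18} - 37\right)^{2}\right) + 105 = \left(-9261 + \left(- \frac{653}{18}\right)^{2}\right) + 105 = \left(-9261 + \frac{426409}{324}\right) + 105 = - \frac{2574155}{324} + 105 = - \frac{2540135}{324}$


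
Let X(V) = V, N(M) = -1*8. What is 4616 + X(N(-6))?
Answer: 4608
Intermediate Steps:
N(M) = -8
4616 + X(N(-6)) = 4616 - 8 = 4608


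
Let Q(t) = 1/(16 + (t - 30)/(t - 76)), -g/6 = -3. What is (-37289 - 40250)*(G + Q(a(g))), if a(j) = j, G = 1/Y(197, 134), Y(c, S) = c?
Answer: -479423637/92590 ≈ -5177.9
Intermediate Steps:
g = 18 (g = -6*(-3) = 18)
G = 1/197 ≈ 0.0050761
Q(t) = 1/(16 + (-30 + t)/(-76 + t))
(-37289 - 40250)*(G + Q(a(g))) = (-37289 - 40250)*(1/197 + (-76 + 18)/(-1246 + 17*18)) = -77539*(1/197 - 58/(-1246 + 306)) = -77539*(1/197 - 58/(-940)) = -77539*(1/197 - 1/940*(-58)) = -77539*(1/197 + 29/470) = -77539*6183/92590 = -479423637/92590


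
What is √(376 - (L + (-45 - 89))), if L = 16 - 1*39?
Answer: √533 ≈ 23.087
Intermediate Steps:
L = -23 (L = 16 - 39 = -23)
√(376 - (L + (-45 - 89))) = √(376 - (-23 + (-45 - 89))) = √(376 - (-23 - 134)) = √(376 - 1*(-157)) = √(376 + 157) = √533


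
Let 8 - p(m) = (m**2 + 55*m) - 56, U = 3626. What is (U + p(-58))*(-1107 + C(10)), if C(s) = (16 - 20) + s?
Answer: -3871116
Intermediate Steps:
C(s) = -4 + s
p(m) = 64 - m**2 - 55*m (p(m) = 8 - ((m**2 + 55*m) - 56) = 8 - (-56 + m**2 + 55*m) = 8 + (56 - m**2 - 55*m) = 64 - m**2 - 55*m)
(U + p(-58))*(-1107 + C(10)) = (3626 + (64 - 1*(-58)**2 - 55*(-58)))*(-1107 + (-4 + 10)) = (3626 + (64 - 1*3364 + 3190))*(-1107 + 6) = (3626 + (64 - 3364 + 3190))*(-1101) = (3626 - 110)*(-1101) = 3516*(-1101) = -3871116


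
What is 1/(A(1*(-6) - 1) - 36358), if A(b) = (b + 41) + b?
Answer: -1/36331 ≈ -2.7525e-5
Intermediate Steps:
A(b) = 41 + 2*b (A(b) = (41 + b) + b = 41 + 2*b)
1/(A(1*(-6) - 1) - 36358) = 1/((41 + 2*(1*(-6) - 1)) - 36358) = 1/((41 + 2*(-6 - 1)) - 36358) = 1/((41 + 2*(-7)) - 36358) = 1/((41 - 14) - 36358) = 1/(27 - 36358) = 1/(-36331) = -1/36331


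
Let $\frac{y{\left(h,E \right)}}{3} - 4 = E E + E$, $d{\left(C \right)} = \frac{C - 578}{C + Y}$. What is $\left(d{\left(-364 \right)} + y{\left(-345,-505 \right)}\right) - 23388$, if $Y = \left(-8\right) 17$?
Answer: $\frac{185046471}{250} \approx 7.4019 \cdot 10^{5}$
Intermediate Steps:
$Y = -136$
$d{\left(C \right)} = \frac{-578 + C}{-136 + C}$ ($d{\left(C \right)} = \frac{C - 578}{C - 136} = \frac{-578 + C}{-136 + C}$)
$y{\left(h,E \right)} = 12 + 3 E + 3 E^{2}$ ($y{\left(h,E \right)} = 12 + 3 \left(E E + E\right) = 12 + 3 \left(E^{2} + E\right) = 12 + 3 \left(E + E^{2}\right) = 12 + \left(3 E + 3 E^{2}\right) = 12 + 3 E + 3 E^{2}$)
$\left(d{\left(-364 \right)} + y{\left(-345,-505 \right)}\right) - 23388 = \left(\frac{-578 - 364}{-136 - 364} + \left(12 + 3 \left(-505\right) + 3 \left(-505\right)^{2}\right)\right) - 23388 = \left(\frac{1}{-500} \left(-942\right) + \left(12 - 1515 + 3 \cdot 255025\right)\right) - 23388 = \left(\left(- \frac{1}{500}\right) \left(-942\right) + \left(12 - 1515 + 765075\right)\right) - 23388 = \left(\frac{471}{250} + 763572\right) - 23388 = \frac{190893471}{250} - 23388 = \frac{185046471}{250}$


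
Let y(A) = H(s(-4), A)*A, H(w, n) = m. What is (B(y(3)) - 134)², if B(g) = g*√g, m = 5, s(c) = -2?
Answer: 21331 - 4020*√15 ≈ 5761.6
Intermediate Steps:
H(w, n) = 5
y(A) = 5*A
B(g) = g^(3/2)
(B(y(3)) - 134)² = ((5*3)^(3/2) - 134)² = (15^(3/2) - 134)² = (15*√15 - 134)² = (-134 + 15*√15)²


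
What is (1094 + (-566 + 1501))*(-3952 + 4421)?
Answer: 951601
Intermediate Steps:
(1094 + (-566 + 1501))*(-3952 + 4421) = (1094 + 935)*469 = 2029*469 = 951601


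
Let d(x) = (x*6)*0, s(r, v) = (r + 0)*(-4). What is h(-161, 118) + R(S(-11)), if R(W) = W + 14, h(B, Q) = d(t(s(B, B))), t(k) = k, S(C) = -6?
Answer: 8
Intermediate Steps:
s(r, v) = -4*r (s(r, v) = r*(-4) = -4*r)
d(x) = 0 (d(x) = (6*x)*0 = 0)
h(B, Q) = 0
R(W) = 14 + W
h(-161, 118) + R(S(-11)) = 0 + (14 - 6) = 0 + 8 = 8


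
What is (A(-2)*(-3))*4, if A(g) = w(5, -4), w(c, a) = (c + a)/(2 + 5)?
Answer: -12/7 ≈ -1.7143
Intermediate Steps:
w(c, a) = a/7 + c/7 (w(c, a) = (a + c)/7 = (a + c)*(⅐) = a/7 + c/7)
A(g) = ⅐ (A(g) = (⅐)*(-4) + (⅐)*5 = -4/7 + 5/7 = ⅐)
(A(-2)*(-3))*4 = ((⅐)*(-3))*4 = -3/7*4 = -12/7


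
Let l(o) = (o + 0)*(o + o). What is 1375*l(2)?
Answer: 11000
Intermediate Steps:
l(o) = 2*o² (l(o) = o*(2*o) = 2*o²)
1375*l(2) = 1375*(2*2²) = 1375*(2*4) = 1375*8 = 11000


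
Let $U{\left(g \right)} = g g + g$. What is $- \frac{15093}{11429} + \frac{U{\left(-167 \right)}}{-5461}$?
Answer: $- \frac{399257611}{62413769} \approx -6.3969$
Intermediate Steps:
$U{\left(g \right)} = g + g^{2}$ ($U{\left(g \right)} = g^{2} + g = g + g^{2}$)
$- \frac{15093}{11429} + \frac{U{\left(-167 \right)}}{-5461} = - \frac{15093}{11429} + \frac{\left(-167\right) \left(1 - 167\right)}{-5461} = \left(-15093\right) \frac{1}{11429} + \left(-167\right) \left(-166\right) \left(- \frac{1}{5461}\right) = - \frac{15093}{11429} + 27722 \left(- \frac{1}{5461}\right) = - \frac{15093}{11429} - \frac{27722}{5461} = - \frac{399257611}{62413769}$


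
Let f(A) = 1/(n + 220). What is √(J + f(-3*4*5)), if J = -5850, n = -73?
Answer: I*√2579847/21 ≈ 76.485*I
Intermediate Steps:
f(A) = 1/147 (f(A) = 1/(-73 + 220) = 1/147)
√(J + f(-3*4*5)) = √(-5850 + 1/147) = √(-859949/147) = I*√2579847/21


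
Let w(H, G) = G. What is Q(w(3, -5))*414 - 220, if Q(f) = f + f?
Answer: -4360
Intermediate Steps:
Q(f) = 2*f
Q(w(3, -5))*414 - 220 = (2*(-5))*414 - 220 = -10*414 - 220 = -4140 - 220 = -4360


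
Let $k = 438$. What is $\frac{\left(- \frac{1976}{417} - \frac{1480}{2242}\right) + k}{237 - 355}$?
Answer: $- \frac{101111245}{27579963} \approx -3.6661$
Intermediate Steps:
$\frac{\left(- \frac{1976}{417} - \frac{1480}{2242}\right) + k}{237 - 355} = \frac{\left(- \frac{1976}{417} - \frac{1480}{2242}\right) + 438}{237 - 355} = \frac{\left(\left(-1976\right) \frac{1}{417} - \frac{740}{1121}\right) + 438}{-118} = \left(\left(- \frac{1976}{417} - \frac{740}{1121}\right) + 438\right) \left(- \frac{1}{118}\right) = \left(- \frac{2523676}{467457} + 438\right) \left(- \frac{1}{118}\right) = \frac{202222490}{467457} \left(- \frac{1}{118}\right) = - \frac{101111245}{27579963}$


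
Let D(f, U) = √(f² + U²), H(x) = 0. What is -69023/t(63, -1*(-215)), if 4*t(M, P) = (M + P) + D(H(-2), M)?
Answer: -276092/341 ≈ -809.65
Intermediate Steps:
D(f, U) = √(U² + f²)
t(M, P) = M/4 + P/4 + √(M²)/4 (t(M, P) = ((M + P) + √(M² + 0²))/4 = ((M + P) + √(M² + 0))/4 = ((M + P) + √(M²))/4 = (M + P + √(M²))/4 = M/4 + P/4 + √(M²)/4)
-69023/t(63, -1*(-215)) = -69023/((¼)*63 + (-1*(-215))/4 + √(63²)/4) = -69023/(63/4 + (¼)*215 + √3969/4) = -69023/(63/4 + 215/4 + (¼)*63) = -69023/(63/4 + 215/4 + 63/4) = -69023/341/4 = -69023*4/341 = -276092/341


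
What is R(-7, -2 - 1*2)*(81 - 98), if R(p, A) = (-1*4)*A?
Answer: -272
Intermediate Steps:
R(p, A) = -4*A
R(-7, -2 - 1*2)*(81 - 98) = (-4*(-2 - 1*2))*(81 - 98) = -4*(-2 - 2)*(-17) = -4*(-4)*(-17) = 16*(-17) = -272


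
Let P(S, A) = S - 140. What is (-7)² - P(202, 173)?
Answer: -13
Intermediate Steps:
P(S, A) = -140 + S
(-7)² - P(202, 173) = (-7)² - (-140 + 202) = 49 - 1*62 = 49 - 62 = -13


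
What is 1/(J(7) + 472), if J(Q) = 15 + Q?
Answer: 1/494 ≈ 0.0020243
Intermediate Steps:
1/(J(7) + 472) = 1/((15 + 7) + 472) = 1/(22 + 472) = 1/494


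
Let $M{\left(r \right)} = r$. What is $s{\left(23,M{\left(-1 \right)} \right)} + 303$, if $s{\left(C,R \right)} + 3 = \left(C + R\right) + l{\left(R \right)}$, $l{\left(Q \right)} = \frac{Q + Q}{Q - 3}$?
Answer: $\frac{645}{2} \approx 322.5$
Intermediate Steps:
$l{\left(Q \right)} = \frac{2 Q}{-3 + Q}$
$s{\left(C,R \right)} = -3 + C + R + \frac{2 R}{-3 + R}$ ($s{\left(C,R \right)} = -3 + \left(\left(C + R\right) + \frac{2 R}{-3 + R}\right) = -3 + \left(C + R + \frac{2 R}{-3 + R}\right) = -3 + C + R + \frac{2 R}{-3 + R}$)
$s{\left(23,M{\left(-1 \right)} \right)} + 303 = \frac{2 \left(-1\right) + \left(-3 - 1\right) \left(-3 + 23 - 1\right)}{-3 - 1} + 303 = \frac{-2 - 76}{-4} + 303 = - \frac{-2 - 76}{4} + 303 = \left(- \frac{1}{4}\right) \left(-78\right) + 303 = \frac{39}{2} + 303 = \frac{645}{2}$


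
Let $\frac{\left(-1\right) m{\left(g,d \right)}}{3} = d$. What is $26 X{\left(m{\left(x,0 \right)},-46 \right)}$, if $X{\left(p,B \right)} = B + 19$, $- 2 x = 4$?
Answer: $-702$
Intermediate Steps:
$x = -2$ ($x = \left(- \frac{1}{2}\right) 4 = -2$)
$m{\left(g,d \right)} = - 3 d$
$X{\left(p,B \right)} = 19 + B$
$26 X{\left(m{\left(x,0 \right)},-46 \right)} = 26 \left(19 - 46\right) = 26 \left(-27\right) = -702$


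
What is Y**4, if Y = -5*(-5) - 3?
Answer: 234256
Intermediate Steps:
Y = 22 (Y = 25 - 3 = 22)
Y**4 = 22**4 = 234256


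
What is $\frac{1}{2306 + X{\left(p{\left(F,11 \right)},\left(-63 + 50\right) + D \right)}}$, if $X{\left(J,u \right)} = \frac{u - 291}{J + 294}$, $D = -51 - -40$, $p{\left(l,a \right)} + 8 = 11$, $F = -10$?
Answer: $\frac{33}{76063} \approx 0.00043385$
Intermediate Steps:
$p{\left(l,a \right)} = 3$ ($p{\left(l,a \right)} = -8 + 11 = 3$)
$D = -11$ ($D = -51 + 40 = -11$)
$X{\left(J,u \right)} = \frac{-291 + u}{294 + J}$
$\frac{1}{2306 + X{\left(p{\left(F,11 \right)},\left(-63 + 50\right) + D \right)}} = \frac{1}{2306 + \frac{-291 + \left(\left(-63 + 50\right) - 11\right)}{294 + 3}} = \frac{1}{2306 + \frac{-291 - 24}{297}} = \frac{1}{2306 + \frac{1}{297} \left(-315\right)} = \frac{1}{2306 - \frac{35}{33}} = \frac{1}{\frac{76063}{33}} = \frac{33}{76063}$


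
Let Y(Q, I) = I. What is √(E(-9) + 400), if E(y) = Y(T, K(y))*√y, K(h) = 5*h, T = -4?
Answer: √(400 - 135*I) ≈ 20.275 - 3.3292*I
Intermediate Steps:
E(y) = 5*y^(3/2) (E(y) = (5*y)*√y = 5*y^(3/2))
√(E(-9) + 400) = √(5*(-9)^(3/2) + 400) = √(5*(-27*I) + 400) = √(-135*I + 400) = √(400 - 135*I)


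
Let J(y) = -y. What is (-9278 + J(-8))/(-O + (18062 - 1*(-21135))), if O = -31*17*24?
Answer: -1854/10369 ≈ -0.17880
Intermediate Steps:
O = -12648 (O = -527*24 = -12648)
(-9278 + J(-8))/(-O + (18062 - 1*(-21135))) = (-9278 - 1*(-8))/(-1*(-12648) + (18062 - 1*(-21135))) = (-9278 + 8)/(12648 + (18062 + 21135)) = -9270/(12648 + 39197) = -9270/51845 = -9270*1/51845 = -1854/10369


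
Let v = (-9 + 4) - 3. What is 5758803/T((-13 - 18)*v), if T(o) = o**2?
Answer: 5758803/61504 ≈ 93.633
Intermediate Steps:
v = -8 (v = -5 - 3 = -8)
5758803/T((-13 - 18)*v) = 5758803/(((-13 - 18)*(-8))**2) = 5758803/((-31*(-8))**2) = 5758803/(248**2) = 5758803/61504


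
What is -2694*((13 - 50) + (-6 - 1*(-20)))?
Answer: 61962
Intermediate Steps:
-2694*((13 - 50) + (-6 - 1*(-20))) = -2694*(-37 + (-6 + 20)) = -2694*(-37 + 14) = -2694*(-23) = 61962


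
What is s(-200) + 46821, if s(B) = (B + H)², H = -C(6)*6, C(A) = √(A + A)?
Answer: 87253 + 4800*√3 ≈ 95567.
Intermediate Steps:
C(A) = √2*√A (C(A) = √(2*A) = √2*√A)
H = -12*√3 (H = -√2*√6*6 = -2*√3*6 = -12*√3 ≈ -20.785)
s(B) = (B - 12*√3)²
s(-200) + 46821 = (-200 - 12*√3)² + 46821 = 46821 + (-200 - 12*√3)²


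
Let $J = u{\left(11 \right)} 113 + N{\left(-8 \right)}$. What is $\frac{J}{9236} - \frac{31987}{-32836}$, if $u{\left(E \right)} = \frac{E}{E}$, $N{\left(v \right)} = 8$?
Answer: $\frac{18712818}{18954581} \approx 0.98725$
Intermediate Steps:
$u{\left(E \right)} = 1$
$J = 121$ ($J = 1 \cdot 113 + 8 = 113 + 8 = 121$)
$\frac{J}{9236} - \frac{31987}{-32836} = \frac{121}{9236} - \frac{31987}{-32836} = 121 \cdot \frac{1}{9236} - - \frac{31987}{32836} = \frac{121}{9236} + \frac{31987}{32836} = \frac{18712818}{18954581}$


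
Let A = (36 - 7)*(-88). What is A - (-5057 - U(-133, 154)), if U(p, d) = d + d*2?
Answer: 2967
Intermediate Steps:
U(p, d) = 3*d (U(p, d) = d + 2*d = 3*d)
A = -2552 (A = 29*(-88) = -2552)
A - (-5057 - U(-133, 154)) = -2552 - (-5057 - 3*154) = -2552 - (-5057 - 1*462) = -2552 - (-5057 - 462) = -2552 - 1*(-5519) = -2552 + 5519 = 2967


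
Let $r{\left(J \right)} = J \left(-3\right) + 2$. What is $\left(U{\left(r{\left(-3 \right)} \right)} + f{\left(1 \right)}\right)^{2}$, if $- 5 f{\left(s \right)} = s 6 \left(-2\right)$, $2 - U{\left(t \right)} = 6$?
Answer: $\frac{64}{25} \approx 2.56$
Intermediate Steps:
$r{\left(J \right)} = 2 - 3 J$ ($r{\left(J \right)} = - 3 J + 2 = 2 - 3 J$)
$U{\left(t \right)} = -4$ ($U{\left(t \right)} = 2 - 6 = -4$)
$f{\left(s \right)} = \frac{12 s}{5}$ ($f{\left(s \right)} = - \frac{s 6 \left(-2\right)}{5} = - \frac{6 s \left(-2\right)}{5} = - \frac{\left(-12\right) s}{5} = \frac{12 s}{5}$)
$\left(U{\left(r{\left(-3 \right)} \right)} + f{\left(1 \right)}\right)^{2} = \left(-4 + \frac{12}{5} \cdot 1\right)^{2} = \left(-4 + \frac{12}{5}\right)^{2} = \left(- \frac{8}{5}\right)^{2} = \frac{64}{25}$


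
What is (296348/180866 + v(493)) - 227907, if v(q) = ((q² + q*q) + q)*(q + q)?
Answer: 43367219362801/90433 ≈ 4.7955e+8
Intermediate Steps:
v(q) = 2*q*(q + 2*q²) (v(q) = ((q² + q²) + q)*(2*q) = (2*q² + q)*(2*q) = (q + 2*q²)*(2*q) = 2*q*(q + 2*q²))
(296348/180866 + v(493)) - 227907 = (296348/180866 + 493²*(2 + 4*493)) - 227907 = (296348*(1/180866) + 243049*(2 + 1972)) - 227907 = (148174/90433 + 243049*1974) - 227907 = (148174/90433 + 479778726) - 227907 = 43387829676532/90433 - 227907 = 43367219362801/90433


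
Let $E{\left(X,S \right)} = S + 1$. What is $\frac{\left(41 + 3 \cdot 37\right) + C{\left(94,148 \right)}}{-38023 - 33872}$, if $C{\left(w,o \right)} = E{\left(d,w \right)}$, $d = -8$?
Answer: $- \frac{247}{71895} \approx -0.0034356$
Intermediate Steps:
$E{\left(X,S \right)} = 1 + S$
$C{\left(w,o \right)} = 1 + w$
$\frac{\left(41 + 3 \cdot 37\right) + C{\left(94,148 \right)}}{-38023 - 33872} = \frac{\left(41 + 3 \cdot 37\right) + \left(1 + 94\right)}{-38023 - 33872} = \frac{\left(41 + 111\right) + 95}{-71895} = \left(152 + 95\right) \left(- \frac{1}{71895}\right) = 247 \left(- \frac{1}{71895}\right) = - \frac{247}{71895}$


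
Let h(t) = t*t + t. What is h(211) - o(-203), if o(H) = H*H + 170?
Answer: 3353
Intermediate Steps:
o(H) = 170 + H² (o(H) = H² + 170 = 170 + H²)
h(t) = t + t² (h(t) = t² + t = t + t²)
h(211) - o(-203) = 211*(1 + 211) - (170 + (-203)²) = 211*212 - (170 + 41209) = 44732 - 1*41379 = 44732 - 41379 = 3353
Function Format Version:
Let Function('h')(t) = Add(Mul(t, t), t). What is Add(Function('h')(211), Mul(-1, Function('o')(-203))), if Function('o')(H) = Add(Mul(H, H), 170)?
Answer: 3353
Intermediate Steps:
Function('o')(H) = Add(170, Pow(H, 2)) (Function('o')(H) = Add(Pow(H, 2), 170) = Add(170, Pow(H, 2)))
Function('h')(t) = Add(t, Pow(t, 2)) (Function('h')(t) = Add(Pow(t, 2), t) = Add(t, Pow(t, 2)))
Add(Function('h')(211), Mul(-1, Function('o')(-203))) = Add(Mul(211, Add(1, 211)), Mul(-1, Add(170, Pow(-203, 2)))) = Add(Mul(211, 212), Mul(-1, Add(170, 41209))) = Add(44732, Mul(-1, 41379)) = Add(44732, -41379) = 3353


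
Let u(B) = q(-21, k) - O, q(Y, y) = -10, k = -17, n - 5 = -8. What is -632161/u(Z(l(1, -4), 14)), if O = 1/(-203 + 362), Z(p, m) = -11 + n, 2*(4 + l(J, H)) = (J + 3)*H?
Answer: 100513599/1591 ≈ 63176.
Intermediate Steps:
n = -3 (n = 5 - 8 = -3)
l(J, H) = -4 + H*(3 + J)/2 (l(J, H) = -4 + ((J + 3)*H)/2 = -4 + ((3 + J)*H)/2 = -4 + (H*(3 + J))/2 = -4 + H*(3 + J)/2)
Z(p, m) = -14 (Z(p, m) = -11 - 3 = -14)
O = 1/159 ≈ 0.0062893
u(B) = -1591/159 (u(B) = -10 - 1*1/159 = -10 - 1/159 = -1591/159)
-632161/u(Z(l(1, -4), 14)) = -632161/(-1591/159) = -632161*(-159/1591) = 100513599/1591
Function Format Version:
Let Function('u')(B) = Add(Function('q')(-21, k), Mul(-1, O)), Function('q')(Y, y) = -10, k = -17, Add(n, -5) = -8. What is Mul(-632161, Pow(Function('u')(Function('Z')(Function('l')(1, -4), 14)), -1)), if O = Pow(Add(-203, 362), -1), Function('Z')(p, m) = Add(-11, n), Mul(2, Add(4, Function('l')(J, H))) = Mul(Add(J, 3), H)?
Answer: Rational(100513599, 1591) ≈ 63176.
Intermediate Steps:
n = -3 (n = Add(5, -8) = -3)
Function('l')(J, H) = Add(-4, Mul(Rational(1, 2), H, Add(3, J))) (Function('l')(J, H) = Add(-4, Mul(Rational(1, 2), Mul(Add(J, 3), H))) = Add(-4, Mul(Rational(1, 2), Mul(Add(3, J), H))) = Add(-4, Mul(Rational(1, 2), Mul(H, Add(3, J)))) = Add(-4, Mul(Rational(1, 2), H, Add(3, J))))
Function('Z')(p, m) = -14 (Function('Z')(p, m) = Add(-11, -3) = -14)
O = Rational(1, 159) (O = Pow(159, -1) = Rational(1, 159) ≈ 0.0062893)
Function('u')(B) = Rational(-1591, 159) (Function('u')(B) = Add(-10, Mul(-1, Rational(1, 159))) = Add(-10, Rational(-1, 159)) = Rational(-1591, 159))
Mul(-632161, Pow(Function('u')(Function('Z')(Function('l')(1, -4), 14)), -1)) = Mul(-632161, Pow(Rational(-1591, 159), -1)) = Mul(-632161, Rational(-159, 1591)) = Rational(100513599, 1591)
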